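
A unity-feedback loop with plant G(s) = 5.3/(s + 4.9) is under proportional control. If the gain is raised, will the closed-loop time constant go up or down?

decrease

Closed-loop pole is at s = −(4.9+K_p·5.3); larger K_p moves it further left, so τ = 1/(4.9+K_p·5.3) decreases.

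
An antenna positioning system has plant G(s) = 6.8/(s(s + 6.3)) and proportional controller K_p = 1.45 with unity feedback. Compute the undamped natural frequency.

ω_n = 3.14 rad/s

1 + K_p·G(s) = 0 gives s² + 6.3s + 9.86 = 0.
Matching s² + 2ζω_n s + ω_n²: ω_n = √9.86 = 3.14 rad/s and 2ζω_n = 6.3, so ζ = 6.3/(2·3.14) = 1.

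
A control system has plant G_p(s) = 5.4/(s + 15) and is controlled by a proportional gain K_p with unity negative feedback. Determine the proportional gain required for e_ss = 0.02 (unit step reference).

K_p = 136

The loop is type 0, so e_ss(step) = 1/(1 + K_pos) with K_pos = K_p·G_p(0).
G_p(0) = 0.36. Require 1/(1 + K_p·0.36) = 0.02, so 1 + 0.36·K_p = 50.
K_p = (50 − 1)/0.36 = 136.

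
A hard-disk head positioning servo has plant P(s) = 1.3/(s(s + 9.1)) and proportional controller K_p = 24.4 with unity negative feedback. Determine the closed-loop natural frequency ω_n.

ω_n = 5.63 rad/s

With unity feedback the closed-loop characteristic equation is s² + 9.1s + 24.4·1.3 = s² + 9.1s + 31.72 = 0.
So ω_n² = 31.72 ⇒ ω_n = 5.632 rad/s, and ζ = 9.1/(2ω_n) = 0.808.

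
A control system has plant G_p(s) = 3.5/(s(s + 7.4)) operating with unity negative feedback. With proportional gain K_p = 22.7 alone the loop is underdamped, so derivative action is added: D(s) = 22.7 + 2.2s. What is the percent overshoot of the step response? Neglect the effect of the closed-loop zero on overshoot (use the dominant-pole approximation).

Forward path: (22.7 + 2.2s)·3.5/(s(s+7.4)). The closed-loop characteristic equation is s² + (7.4 + 3.5·2.2)s + 3.5·22.7 = 0.
That is s² + 15.1s + 79.45 = 0, so ω_n = 8.913 rad/s and ζ = 15.1/(2·8.913) = 0.847.
%OS = 100·exp(−πζ/√(1−ζ²)) = 0.67%.

0.67%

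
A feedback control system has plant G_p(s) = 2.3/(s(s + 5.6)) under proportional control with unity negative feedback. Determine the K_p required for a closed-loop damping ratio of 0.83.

K_p = 4.95

Closed-loop characteristic equation: s² + 5.6s + K_p·2.3 = 0.
So ω_n = √(2.3K_p) and 2ζω_n = 5.6, giving ζ = 5.6/(2√(2.3K_p)).
Setting ζ = 0.83: √(2.3K_p) = 5.6/(2·0.83) = 3.373, so K_p = 11.38/2.3 = 4.95.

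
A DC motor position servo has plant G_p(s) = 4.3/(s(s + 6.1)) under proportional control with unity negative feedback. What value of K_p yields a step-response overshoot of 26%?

From %OS = 100·exp(−πζ/√(1−ζ²)) = 26%, ζ = −ln(0.26)/√(π²+ln²(0.26)) = 0.3941.
Characteristic equation s² + 6.1s + 4.3K_p = 0 gives ζ = 6.1/(2√(4.3K_p)).
Setting ζ = 0.3941: √(4.3K_p) = 6.1/(2·0.3941) = 7.739, so K_p = 59.9/4.3 = 13.9.

K_p = 13.9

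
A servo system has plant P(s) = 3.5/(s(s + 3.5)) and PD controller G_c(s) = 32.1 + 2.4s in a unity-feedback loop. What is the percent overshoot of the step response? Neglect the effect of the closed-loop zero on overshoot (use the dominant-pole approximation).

11.9%

Forward path: (32.1 + 2.4s)·3.5/(s(s+3.5)). The closed-loop characteristic equation is s² + (3.5 + 3.5·2.4)s + 3.5·32.1 = 0.
That is s² + 11.9s + 112.4 = 0, so ω_n = 10.6 rad/s and ζ = 11.9/(2·10.6) = 0.5613.
%OS = 100·exp(−πζ/√(1−ζ²)) = 11.9%.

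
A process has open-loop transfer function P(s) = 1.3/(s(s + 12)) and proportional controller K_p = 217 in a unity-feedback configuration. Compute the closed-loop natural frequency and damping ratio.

ω_n = 16.8 rad/s, ζ = 0.357

1 + K_p·P(s) = 0 gives s² + 12s + 282.1 = 0.
So ω_n² = 282.1 ⇒ ω_n = 16.8 rad/s, and ζ = 12/(2ω_n) = 0.357.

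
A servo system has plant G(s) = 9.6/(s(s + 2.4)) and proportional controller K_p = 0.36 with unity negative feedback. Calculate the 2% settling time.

T_s ≈ 3.33 s

From 1 + K_pG(s) = 0: s² + 2.4s + 3.456 = 0 ⇒ ω_n = 1.859, ζ = 0.6455.
2% settling time T_s ≈ 4/(ζω_n) = 4/1.2 = 3.33 s.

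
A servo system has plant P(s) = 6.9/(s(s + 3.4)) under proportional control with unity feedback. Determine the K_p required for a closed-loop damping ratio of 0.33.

K_p = 3.85

Closed-loop characteristic equation: s² + 3.4s + K_p·6.9 = 0.
So ω_n = √(6.9K_p) and 2ζω_n = 3.4, giving ζ = 3.4/(2√(6.9K_p)).
Setting ζ = 0.33: √(6.9K_p) = 3.4/(2·0.33) = 5.152, so K_p = 26.54/6.9 = 3.85.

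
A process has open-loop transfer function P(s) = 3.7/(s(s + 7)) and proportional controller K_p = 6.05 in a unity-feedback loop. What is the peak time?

T_p = 0.987 s

Closed-loop characteristic equation: s² + 7s + 22.39 = 0, so ω_n = 4.731 rad/s and ζ = 7/(2·4.731) = 0.7398.
Damped frequency ω_d = ω_n√(1−ζ²) = 3.184 rad/s, so peak time T_p = π/ω_d = 0.987 s.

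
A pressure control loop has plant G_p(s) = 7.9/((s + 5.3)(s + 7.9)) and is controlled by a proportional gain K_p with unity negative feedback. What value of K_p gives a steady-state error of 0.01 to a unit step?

K_p = 525

The loop is type 0, so e_ss(step) = 1/(1 + K_pos) with K_pos = K_p·G_p(0).
G_p(0) = 0.1887. Require 1/(1 + K_p·0.1887) = 0.01, so 1 + 0.1887·K_p = 100.
K_p = (100 − 1)/0.1887 = 525.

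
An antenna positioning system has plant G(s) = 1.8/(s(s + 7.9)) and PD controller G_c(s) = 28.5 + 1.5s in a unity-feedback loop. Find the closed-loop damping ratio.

Forward path: (28.5 + 1.5s)·1.8/(s(s+7.9)). The closed-loop characteristic equation is s² + (7.9 + 1.8·1.5)s + 1.8·28.5 = 0.
That is s² + 10.6s + 51.3 = 0, so ω_n = 7.162 rad/s and ζ = 10.6/(2·7.162) = 0.74.

ζ = 0.74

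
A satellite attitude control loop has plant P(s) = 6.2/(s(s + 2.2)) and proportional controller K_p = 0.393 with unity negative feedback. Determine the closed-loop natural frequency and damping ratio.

ω_n = 1.56 rad/s, ζ = 0.705

With unity feedback the closed-loop characteristic equation is s² + 2.2s + 0.393·6.2 = s² + 2.2s + 2.437 = 0.
Matching s² + 2ζω_n s + ω_n²: ω_n = √2.437 = 1.561 rad/s and 2ζω_n = 2.2, so ζ = 2.2/(2·1.561) = 0.705.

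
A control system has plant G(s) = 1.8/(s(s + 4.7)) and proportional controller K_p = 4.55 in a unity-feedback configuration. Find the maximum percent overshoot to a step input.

The closed-loop denominator s² + 4.7s + 8.19 gives ω_n = √8.19 = 2.862 and ζ = 4.7/(2ω_n) = 0.8212.
%OS = 100·exp(−πζ/√(1−ζ²)) = 100·exp(−π·0.8212/√0.3257) = 1.09%.

1.09%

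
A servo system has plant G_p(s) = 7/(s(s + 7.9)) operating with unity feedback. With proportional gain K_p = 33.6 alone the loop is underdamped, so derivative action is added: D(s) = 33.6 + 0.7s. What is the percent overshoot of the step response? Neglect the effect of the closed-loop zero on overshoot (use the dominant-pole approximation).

Forward path: (33.6 + 0.7s)·7/(s(s+7.9)). The closed-loop characteristic equation is s² + (7.9 + 7·0.7)s + 7·33.6 = 0.
That is s² + 12.8s + 235.2 = 0, so ω_n = 15.34 rad/s and ζ = 12.8/(2·15.34) = 0.4173.
%OS = 100·exp(−πζ/√(1−ζ²)) = 23.6%.

23.6%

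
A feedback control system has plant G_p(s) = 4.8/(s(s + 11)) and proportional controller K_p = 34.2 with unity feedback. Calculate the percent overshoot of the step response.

22.5%

The closed-loop denominator s² + 11s + 164.2 gives ω_n = √164.2 = 12.81 and ζ = 11/(2ω_n) = 0.4293.
%OS = 100·exp(−πζ/√(1−ζ²)) = 100·exp(−π·0.4293/√0.8157) = 22.5%.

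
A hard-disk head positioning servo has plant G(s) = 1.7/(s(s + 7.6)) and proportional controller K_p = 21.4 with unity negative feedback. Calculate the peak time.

T_p = 0.671 s

Closed-loop characteristic equation: s² + 7.6s + 36.38 = 0, so ω_n = 6.032 rad/s and ζ = 7.6/(2·6.032) = 0.63.
Damped frequency ω_d = ω_n√(1−ζ²) = 4.684 rad/s, so peak time T_p = π/ω_d = 0.671 s.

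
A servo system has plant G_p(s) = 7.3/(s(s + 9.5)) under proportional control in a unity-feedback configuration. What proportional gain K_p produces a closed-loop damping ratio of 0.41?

K_p = 18.4

Closed-loop characteristic equation: s² + 9.5s + K_p·7.3 = 0.
So ω_n = √(7.3K_p) and 2ζω_n = 9.5, giving ζ = 9.5/(2√(7.3K_p)).
Setting ζ = 0.41: √(7.3K_p) = 9.5/(2·0.41) = 11.59, so K_p = 134.2/7.3 = 18.4.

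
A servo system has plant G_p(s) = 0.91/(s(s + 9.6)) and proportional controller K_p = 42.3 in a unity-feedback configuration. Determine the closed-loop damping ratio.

ζ = 0.774

1 + K_p·G_p(s) = 0 gives s² + 9.6s + 38.49 = 0.
Matching s² + 2ζω_n s + ω_n²: ω_n = √38.49 = 6.204 rad/s and 2ζω_n = 9.6, so ζ = 9.6/(2·6.204) = 0.774.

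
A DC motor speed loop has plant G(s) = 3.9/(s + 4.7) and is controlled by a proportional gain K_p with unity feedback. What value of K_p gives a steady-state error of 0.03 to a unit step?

K_p = 39

For a type-0 loop with proportional control, e_ss = 1/(1 + K_p·G(0)).
G(0) = 0.8298. Require 1/(1 + K_p·0.8298) = 0.03, so 1 + 0.8298·K_p = 33.33.
K_p = (33.33 − 1)/0.8298 = 39.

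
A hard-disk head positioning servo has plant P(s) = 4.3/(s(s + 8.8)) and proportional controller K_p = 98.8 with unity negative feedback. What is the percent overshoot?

The closed-loop denominator s² + 8.8s + 424.8 gives ω_n = √424.8 = 20.61 and ζ = 8.8/(2ω_n) = 0.2135.
%OS = 100·exp(−πζ/√(1−ζ²)) = 100·exp(−π·0.2135/√0.9544) = 50.3%.

50.3%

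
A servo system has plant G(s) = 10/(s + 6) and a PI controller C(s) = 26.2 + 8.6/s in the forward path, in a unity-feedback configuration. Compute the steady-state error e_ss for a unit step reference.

The open loop C(s)G(s) has a pole at the origin (type 1), so the static position error constant is infinite and e_ss = 1/(1+∞) = 0.

0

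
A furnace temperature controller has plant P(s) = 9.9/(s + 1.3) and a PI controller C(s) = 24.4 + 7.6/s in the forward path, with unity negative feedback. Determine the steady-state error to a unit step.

The open loop C(s)P(s) has a pole at the origin (type 1), so the static position error constant is infinite and e_ss = 1/(1+∞) = 0.

0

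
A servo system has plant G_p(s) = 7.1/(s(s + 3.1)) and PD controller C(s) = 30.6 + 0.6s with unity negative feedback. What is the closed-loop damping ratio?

Forward path: (30.6 + 0.6s)·7.1/(s(s+3.1)). The closed-loop characteristic equation is s² + (3.1 + 7.1·0.6)s + 7.1·30.6 = 0.
That is s² + 7.36s + 217.3 = 0, so ω_n = 14.74 rad/s and ζ = 7.36/(2·14.74) = 0.2497.

ζ = 0.25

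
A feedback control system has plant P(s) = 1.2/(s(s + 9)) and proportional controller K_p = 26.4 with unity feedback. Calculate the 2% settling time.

T_s ≈ 0.889 s

From 1 + K_pP(s) = 0: s² + 9s + 31.68 = 0 ⇒ ω_n = 5.628, ζ = 0.7995.
2% settling time T_s ≈ 4/(ζω_n) = 4/4.5 = 0.889 s.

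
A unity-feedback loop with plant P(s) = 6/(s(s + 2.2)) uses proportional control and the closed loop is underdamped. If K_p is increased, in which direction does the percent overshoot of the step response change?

ζ = 2.2/(2√(6K_p)) decreases as K_p grows; lower damping means more overshoot.

increase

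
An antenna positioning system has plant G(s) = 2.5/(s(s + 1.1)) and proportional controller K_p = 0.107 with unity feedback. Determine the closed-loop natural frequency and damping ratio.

ω_n = 0.517 rad/s, ζ = 1.06

1 + K_p·G(s) = 0 gives s² + 1.1s + 0.2675 = 0.
Matching s² + 2ζω_n s + ω_n²: ω_n = √0.2675 = 0.5172 rad/s and 2ζω_n = 1.1, so ζ = 1.1/(2·0.5172) = 1.06.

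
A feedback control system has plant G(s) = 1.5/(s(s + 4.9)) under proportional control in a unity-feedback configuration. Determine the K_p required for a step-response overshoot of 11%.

From %OS = 100·exp(−πζ/√(1−ζ²)) = 11%, ζ = −ln(0.11)/√(π²+ln²(0.11)) = 0.5749.
Characteristic equation s² + 4.9s + 1.5K_p = 0 gives ζ = 4.9/(2√(1.5K_p)).
Setting ζ = 0.5749: √(1.5K_p) = 4.9/(2·0.5749) = 4.262, so K_p = 18.16/1.5 = 12.1.

K_p = 12.1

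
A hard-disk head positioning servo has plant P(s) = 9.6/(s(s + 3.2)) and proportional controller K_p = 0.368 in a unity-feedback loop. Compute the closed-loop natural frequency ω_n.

1 + K_p·P(s) = 0 gives s² + 3.2s + 3.533 = 0.
So ω_n² = 3.533 ⇒ ω_n = 1.88 rad/s, and ζ = 3.2/(2ω_n) = 0.851.

ω_n = 1.88 rad/s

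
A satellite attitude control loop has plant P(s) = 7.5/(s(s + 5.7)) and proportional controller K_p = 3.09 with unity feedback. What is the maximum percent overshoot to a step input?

9.95%

The closed-loop denominator s² + 5.7s + 23.17 gives ω_n = √23.17 = 4.814 and ζ = 5.7/(2ω_n) = 0.592.
%OS = 100·exp(−πζ/√(1−ζ²)) = 100·exp(−π·0.592/√0.6495) = 9.95%.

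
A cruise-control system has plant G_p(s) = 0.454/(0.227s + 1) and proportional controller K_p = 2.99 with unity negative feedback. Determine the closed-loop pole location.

Closed loop: T(s) = K_p·G_p/(1+K_p·G_p) = 1.357/(0.227s + 1 + 1.357), with pole at s = −(1 + 1.357)/0.227 = −10.39.

s = -10.39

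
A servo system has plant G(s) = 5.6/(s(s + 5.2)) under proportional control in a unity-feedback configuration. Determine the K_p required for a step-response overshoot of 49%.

K_p = 24.6

From %OS = 100·exp(−πζ/√(1−ζ²)) = 49%, ζ = −ln(0.49)/√(π²+ln²(0.49)) = 0.2214.
Characteristic equation s² + 5.2s + 5.6K_p = 0 gives ζ = 5.2/(2√(5.6K_p)).
Setting ζ = 0.2214: √(5.6K_p) = 5.2/(2·0.2214) = 11.74, so K_p = 137.9/5.6 = 24.6.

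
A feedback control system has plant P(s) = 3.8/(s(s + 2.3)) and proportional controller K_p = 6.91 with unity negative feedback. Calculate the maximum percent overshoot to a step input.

The closed-loop denominator s² + 2.3s + 26.26 gives ω_n = √26.26 = 5.124 and ζ = 2.3/(2ω_n) = 0.2244.
%OS = 100·exp(−πζ/√(1−ζ²)) = 100·exp(−π·0.2244/√0.9496) = 48.5%.

48.5%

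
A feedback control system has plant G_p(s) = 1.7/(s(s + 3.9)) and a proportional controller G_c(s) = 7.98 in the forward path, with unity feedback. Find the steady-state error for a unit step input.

The open loop G_c(s)G_p(s) has a pole at the origin (type 1), so the static position error constant is infinite and e_ss = 1/(1+∞) = 0.

0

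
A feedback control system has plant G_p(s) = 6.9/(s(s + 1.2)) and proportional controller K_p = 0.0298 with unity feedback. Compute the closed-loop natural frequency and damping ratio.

1 + K_p·G_p(s) = 0 gives s² + 1.2s + 0.2056 = 0.
So ω_n² = 0.2056 ⇒ ω_n = 0.4535 rad/s, and ζ = 1.2/(2ω_n) = 1.32.

ω_n = 0.453 rad/s, ζ = 1.32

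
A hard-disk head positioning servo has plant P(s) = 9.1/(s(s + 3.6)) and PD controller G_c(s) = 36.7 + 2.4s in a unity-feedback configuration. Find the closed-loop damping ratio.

ζ = 0.696

Forward path: (36.7 + 2.4s)·9.1/(s(s+3.6)). The closed-loop characteristic equation is s² + (3.6 + 9.1·2.4)s + 9.1·36.7 = 0.
That is s² + 25.44s + 334 = 0, so ω_n = 18.27 rad/s and ζ = 25.44/(2·18.27) = 0.696.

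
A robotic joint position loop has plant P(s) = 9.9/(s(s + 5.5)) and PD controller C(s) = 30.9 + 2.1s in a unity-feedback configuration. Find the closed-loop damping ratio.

Forward path: (30.9 + 2.1s)·9.9/(s(s+5.5)). The closed-loop characteristic equation is s² + (5.5 + 9.9·2.1)s + 9.9·30.9 = 0.
That is s² + 26.29s + 305.9 = 0, so ω_n = 17.49 rad/s and ζ = 26.29/(2·17.49) = 0.7516.

ζ = 0.752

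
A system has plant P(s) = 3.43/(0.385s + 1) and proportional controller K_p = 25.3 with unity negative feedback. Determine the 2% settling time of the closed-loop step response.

Closed loop: T(s) = K_p·P/(1+K_p·P) = 86.78/(0.385s + 1 + 86.78), with pole at s = −(1 + 86.78)/0.385 = −228.
τ = 1/228 = 0.004386 s, so 2% settling time ≈ 4τ = 0.0175 s.

T_s ≈ 0.0175 s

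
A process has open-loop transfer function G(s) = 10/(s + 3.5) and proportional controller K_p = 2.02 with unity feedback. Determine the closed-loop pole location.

s = -23.7

Closed-loop transfer function: T(s) = K_p·G(s)/(1 + K_p·G(s)) = 20.2/(s + 3.5 + 20.2) = 20.2/(s + 23.7).
The closed-loop pole is at s = −23.7.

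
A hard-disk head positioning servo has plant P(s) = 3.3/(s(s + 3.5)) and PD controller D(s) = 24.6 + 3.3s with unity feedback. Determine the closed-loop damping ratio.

ζ = 0.799

Forward path: (24.6 + 3.3s)·3.3/(s(s+3.5)). The closed-loop characteristic equation is s² + (3.5 + 3.3·3.3)s + 3.3·24.6 = 0.
That is s² + 14.39s + 81.18 = 0, so ω_n = 9.01 rad/s and ζ = 14.39/(2·9.01) = 0.7986.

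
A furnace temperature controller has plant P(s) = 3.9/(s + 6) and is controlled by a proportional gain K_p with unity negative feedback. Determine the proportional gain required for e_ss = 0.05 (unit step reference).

K_p = 29.2

For a type-0 loop with proportional control, e_ss = 1/(1 + K_p·P(0)).
P(0) = 0.65. Require 1/(1 + K_p·0.65) = 0.05, so 1 + 0.65·K_p = 20.
K_p = (20 − 1)/0.65 = 29.2.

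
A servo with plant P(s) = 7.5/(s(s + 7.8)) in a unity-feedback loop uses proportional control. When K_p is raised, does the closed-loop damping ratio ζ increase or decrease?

ζ = 7.8/(2√(7.5K_p)); increasing K_p raises the denominator, so ζ falls.

decrease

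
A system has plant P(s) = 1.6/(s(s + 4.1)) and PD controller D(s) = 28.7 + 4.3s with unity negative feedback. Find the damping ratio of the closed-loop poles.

Forward path: (28.7 + 4.3s)·1.6/(s(s+4.1)). The closed-loop characteristic equation is s² + (4.1 + 1.6·4.3)s + 1.6·28.7 = 0.
That is s² + 10.98s + 45.92 = 0, so ω_n = 6.776 rad/s and ζ = 10.98/(2·6.776) = 0.8102.

ζ = 0.81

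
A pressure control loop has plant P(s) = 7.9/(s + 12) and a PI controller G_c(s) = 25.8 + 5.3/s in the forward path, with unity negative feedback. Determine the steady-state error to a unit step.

The open loop G_c(s)P(s) has a pole at the origin (type 1), so the static position error constant is infinite and e_ss = 1/(1+∞) = 0.

0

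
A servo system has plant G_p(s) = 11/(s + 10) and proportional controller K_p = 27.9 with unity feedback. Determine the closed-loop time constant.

τ = 0.00316 s

Closed-loop transfer function: T(s) = K_p·G_p(s)/(1 + K_p·G_p(s)) = 306.9/(s + 10 + 306.9) = 306.9/(s + 316.9).
Time constant τ = 1/316.9 = 0.00316 s.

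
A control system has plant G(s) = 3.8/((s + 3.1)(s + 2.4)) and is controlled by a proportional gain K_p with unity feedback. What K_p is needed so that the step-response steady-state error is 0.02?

K_p = 95.9

Steady-state error for a unit step on this type-0 loop is 1/(1 + K_p·G(0)).
G(0) = 0.5108. Require 1/(1 + K_p·0.5108) = 0.02, so 1 + 0.5108·K_p = 50.
K_p = (50 − 1)/0.5108 = 95.9.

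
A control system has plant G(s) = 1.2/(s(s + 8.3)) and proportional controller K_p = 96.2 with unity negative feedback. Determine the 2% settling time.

From 1 + K_pG(s) = 0: s² + 8.3s + 115.4 = 0 ⇒ ω_n = 10.74, ζ = 0.3863.
2% settling time T_s ≈ 4/(ζω_n) = 4/4.15 = 0.964 s.

T_s ≈ 0.964 s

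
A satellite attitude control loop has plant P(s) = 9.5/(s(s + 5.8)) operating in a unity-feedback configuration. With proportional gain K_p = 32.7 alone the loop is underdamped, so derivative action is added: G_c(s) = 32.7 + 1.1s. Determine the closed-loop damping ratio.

ζ = 0.461

Forward path: (32.7 + 1.1s)·9.5/(s(s+5.8)). The closed-loop characteristic equation is s² + (5.8 + 9.5·1.1)s + 9.5·32.7 = 0.
That is s² + 16.25s + 310.7 = 0, so ω_n = 17.63 rad/s and ζ = 16.25/(2·17.63) = 0.461.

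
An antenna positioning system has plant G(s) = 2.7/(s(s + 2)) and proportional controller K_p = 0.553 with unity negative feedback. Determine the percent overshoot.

1.14%

The closed-loop denominator s² + 2s + 1.493 gives ω_n = √1.493 = 1.222 and ζ = 2/(2ω_n) = 0.8184.
%OS = 100·exp(−πζ/√(1−ζ²)) = 100·exp(−π·0.8184/√0.3303) = 1.14%.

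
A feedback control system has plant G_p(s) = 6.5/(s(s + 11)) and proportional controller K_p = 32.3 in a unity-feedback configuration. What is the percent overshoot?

27.6%

The closed-loop denominator s² + 11s + 209.9 gives ω_n = √209.9 = 14.49 and ζ = 11/(2ω_n) = 0.3796.
%OS = 100·exp(−πζ/√(1−ζ²)) = 100·exp(−π·0.3796/√0.8559) = 27.6%.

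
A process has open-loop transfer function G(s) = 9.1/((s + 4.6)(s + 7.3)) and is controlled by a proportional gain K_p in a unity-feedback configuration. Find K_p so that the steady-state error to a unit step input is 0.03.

Steady-state error for a unit step on this type-0 loop is 1/(1 + K_p·G(0)).
G(0) = 0.271. Require 1/(1 + K_p·0.271) = 0.03, so 1 + 0.271·K_p = 33.33.
K_p = (33.33 − 1)/0.271 = 119.

K_p = 119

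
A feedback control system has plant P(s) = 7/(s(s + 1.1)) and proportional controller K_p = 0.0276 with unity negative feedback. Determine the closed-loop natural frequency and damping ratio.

The closed-loop denominator is s(s+1.1) + 0.0276·7 = s² + 1.1s + 0.1932.
Matching s² + 2ζω_n s + ω_n²: ω_n = √0.1932 = 0.4395 rad/s and 2ζω_n = 1.1, so ζ = 1.1/(2·0.4395) = 1.25.

ω_n = 0.44 rad/s, ζ = 1.25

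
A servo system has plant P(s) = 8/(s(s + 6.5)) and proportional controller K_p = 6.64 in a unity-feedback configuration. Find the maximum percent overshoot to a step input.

20.9%

From 1 + K_pP(s) = 0: s² + 6.5s + 53.12 = 0 ⇒ ω_n = 7.288, ζ = 0.4459.
%OS = 100·exp(−πζ/√(1−ζ²)) = 100·exp(−π·0.4459/√0.8012) = 20.9%.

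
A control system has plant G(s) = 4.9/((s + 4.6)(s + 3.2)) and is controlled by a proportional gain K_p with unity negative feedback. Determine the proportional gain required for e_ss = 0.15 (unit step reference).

K_p = 17

The loop is type 0, so e_ss(step) = 1/(1 + K_pos) with K_pos = K_p·G(0).
G(0) = 0.3329. Require 1/(1 + K_p·0.3329) = 0.15, so 1 + 0.3329·K_p = 6.667.
K_p = (6.667 − 1)/0.3329 = 17.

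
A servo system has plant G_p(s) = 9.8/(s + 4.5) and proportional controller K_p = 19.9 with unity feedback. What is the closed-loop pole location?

Closed-loop transfer function: T(s) = K_p·G_p(s)/(1 + K_p·G_p(s)) = 195/(s + 4.5 + 195) = 195/(s + 199.5).
The closed-loop pole is at s = −199.5.

s = -199.5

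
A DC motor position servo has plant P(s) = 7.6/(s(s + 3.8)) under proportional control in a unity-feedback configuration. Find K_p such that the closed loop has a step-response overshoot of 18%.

K_p = 2.07

From %OS = 100·exp(−πζ/√(1−ζ²)) = 18%, ζ = −ln(0.18)/√(π²+ln²(0.18)) = 0.4791.
Characteristic equation s² + 3.8s + 7.6K_p = 0 gives ζ = 3.8/(2√(7.6K_p)).
Setting ζ = 0.4791: √(7.6K_p) = 3.8/(2·0.4791) = 3.966, so K_p = 15.73/7.6 = 2.07.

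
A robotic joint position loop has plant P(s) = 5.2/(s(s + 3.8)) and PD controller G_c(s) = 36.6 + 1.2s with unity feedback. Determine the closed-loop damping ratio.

Forward path: (36.6 + 1.2s)·5.2/(s(s+3.8)). The closed-loop characteristic equation is s² + (3.8 + 5.2·1.2)s + 5.2·36.6 = 0.
That is s² + 10.04s + 190.3 = 0, so ω_n = 13.8 rad/s and ζ = 10.04/(2·13.8) = 0.3639.

ζ = 0.364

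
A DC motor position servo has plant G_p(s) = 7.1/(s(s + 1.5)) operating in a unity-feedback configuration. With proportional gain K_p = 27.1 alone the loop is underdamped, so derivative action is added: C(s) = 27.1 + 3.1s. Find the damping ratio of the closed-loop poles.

Forward path: (27.1 + 3.1s)·7.1/(s(s+1.5)). The closed-loop characteristic equation is s² + (1.5 + 7.1·3.1)s + 7.1·27.1 = 0.
That is s² + 23.51s + 192.4 = 0, so ω_n = 13.87 rad/s and ζ = 23.51/(2·13.87) = 0.8474.

ζ = 0.847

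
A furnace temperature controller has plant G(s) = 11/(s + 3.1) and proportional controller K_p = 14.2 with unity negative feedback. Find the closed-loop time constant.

Closed-loop transfer function: T(s) = K_p·G(s)/(1 + K_p·G(s)) = 156.2/(s + 3.1 + 156.2) = 156.2/(s + 159.3).
Time constant τ = 1/159.3 = 0.00628 s.

τ = 0.00628 s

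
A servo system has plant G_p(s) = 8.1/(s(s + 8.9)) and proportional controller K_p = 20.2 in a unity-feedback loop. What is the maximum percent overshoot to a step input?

31.2%

From 1 + K_pG_p(s) = 0: s² + 8.9s + 163.6 = 0 ⇒ ω_n = 12.79, ζ = 0.3479.
%OS = 100·exp(−πζ/√(1−ζ²)) = 100·exp(−π·0.3479/√0.879) = 31.2%.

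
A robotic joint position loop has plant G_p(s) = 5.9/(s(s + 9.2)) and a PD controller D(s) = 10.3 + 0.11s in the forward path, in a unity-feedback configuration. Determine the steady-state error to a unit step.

The open loop D(s)G_p(s) has a pole at the origin (type 1), so the static position error constant is infinite and e_ss = 1/(1+∞) = 0.

0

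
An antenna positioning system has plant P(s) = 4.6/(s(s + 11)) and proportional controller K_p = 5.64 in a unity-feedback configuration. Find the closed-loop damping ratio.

ζ = 1.08

With unity feedback the closed-loop characteristic equation is s² + 11s + 5.64·4.6 = s² + 11s + 25.94 = 0.
So ω_n² = 25.94 ⇒ ω_n = 5.094 rad/s, and ζ = 11/(2ω_n) = 1.08.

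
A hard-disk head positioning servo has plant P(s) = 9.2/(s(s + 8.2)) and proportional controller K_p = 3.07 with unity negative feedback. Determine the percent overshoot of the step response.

From 1 + K_pP(s) = 0: s² + 8.2s + 28.24 = 0 ⇒ ω_n = 5.315, ζ = 0.7715.
%OS = 100·exp(−πζ/√(1−ζ²)) = 100·exp(−π·0.7715/√0.4048) = 2.22%.

2.22%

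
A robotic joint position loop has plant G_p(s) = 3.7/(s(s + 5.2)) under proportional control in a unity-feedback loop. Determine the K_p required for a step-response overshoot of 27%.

From %OS = 100·exp(−πζ/√(1−ζ²)) = 27%, ζ = −ln(0.27)/√(π²+ln²(0.27)) = 0.3847.
Characteristic equation s² + 5.2s + 3.7K_p = 0 gives ζ = 5.2/(2√(3.7K_p)).
Setting ζ = 0.3847: √(3.7K_p) = 5.2/(2·0.3847) = 6.759, so K_p = 45.68/3.7 = 12.3.

K_p = 12.3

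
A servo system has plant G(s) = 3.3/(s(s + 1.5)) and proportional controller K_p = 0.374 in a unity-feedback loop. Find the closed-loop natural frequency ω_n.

ω_n = 1.11 rad/s

1 + K_p·G(s) = 0 gives s² + 1.5s + 1.234 = 0.
So ω_n² = 1.234 ⇒ ω_n = 1.111 rad/s, and ζ = 1.5/(2ω_n) = 0.675.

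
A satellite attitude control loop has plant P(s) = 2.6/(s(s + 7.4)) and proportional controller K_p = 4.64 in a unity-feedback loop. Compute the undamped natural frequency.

ω_n = 3.47 rad/s

With unity feedback the closed-loop characteristic equation is s² + 7.4s + 4.64·2.6 = s² + 7.4s + 12.06 = 0.
So ω_n² = 12.06 ⇒ ω_n = 3.473 rad/s, and ζ = 7.4/(2ω_n) = 1.07.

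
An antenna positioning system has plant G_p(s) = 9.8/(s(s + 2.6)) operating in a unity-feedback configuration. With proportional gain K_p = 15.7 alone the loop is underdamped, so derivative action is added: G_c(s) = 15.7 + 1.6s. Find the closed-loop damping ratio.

Forward path: (15.7 + 1.6s)·9.8/(s(s+2.6)). The closed-loop characteristic equation is s² + (2.6 + 9.8·1.6)s + 9.8·15.7 = 0.
That is s² + 18.28s + 153.9 = 0, so ω_n = 12.4 rad/s and ζ = 18.28/(2·12.4) = 0.7369.

ζ = 0.737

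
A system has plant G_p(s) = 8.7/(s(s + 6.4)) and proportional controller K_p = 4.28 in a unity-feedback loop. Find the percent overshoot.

14.4%

From 1 + K_pG_p(s) = 0: s² + 6.4s + 37.24 = 0 ⇒ ω_n = 6.102, ζ = 0.5244.
%OS = 100·exp(−πζ/√(1−ζ²)) = 100·exp(−π·0.5244/√0.725) = 14.4%.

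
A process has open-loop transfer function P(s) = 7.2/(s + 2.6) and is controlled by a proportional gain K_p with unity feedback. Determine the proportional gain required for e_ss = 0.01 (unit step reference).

The loop is type 0, so e_ss(step) = 1/(1 + K_pos) with K_pos = K_p·P(0).
P(0) = 2.769. Require 1/(1 + K_p·2.769) = 0.01, so 1 + 2.769·K_p = 100.
K_p = (100 − 1)/2.769 = 35.8.

K_p = 35.8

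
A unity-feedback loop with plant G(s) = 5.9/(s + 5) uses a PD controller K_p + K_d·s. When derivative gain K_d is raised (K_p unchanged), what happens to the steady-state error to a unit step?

K_d affects only the transient (the s-coefficient); the DC loop gain, and hence e_ss, depends only on K_p.

unchanged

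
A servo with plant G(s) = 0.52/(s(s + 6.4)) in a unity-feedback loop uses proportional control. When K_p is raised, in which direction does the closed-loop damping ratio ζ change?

ζ = 6.4/(2√(0.52K_p)); increasing K_p raises the denominator, so ζ falls.

decrease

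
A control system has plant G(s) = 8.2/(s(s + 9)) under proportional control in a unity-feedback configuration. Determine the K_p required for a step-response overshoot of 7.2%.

From %OS = 100·exp(−πζ/√(1−ζ²)) = 7.2%, ζ = −ln(0.072)/√(π²+ln²(0.072)) = 0.6421.
Characteristic equation s² + 9s + 8.2K_p = 0 gives ζ = 9/(2√(8.2K_p)).
Setting ζ = 0.6421: √(8.2K_p) = 9/(2·0.6421) = 7.009, so K_p = 49.12/8.2 = 5.99.

K_p = 5.99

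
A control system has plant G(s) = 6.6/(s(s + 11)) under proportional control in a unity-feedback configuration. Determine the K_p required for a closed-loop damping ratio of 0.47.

K_p = 20.7

Closed-loop characteristic equation: s² + 11s + K_p·6.6 = 0.
So ω_n = √(6.6K_p) and 2ζω_n = 11, giving ζ = 11/(2√(6.6K_p)).
Setting ζ = 0.47: √(6.6K_p) = 11/(2·0.47) = 11.7, so K_p = 136.9/6.6 = 20.7.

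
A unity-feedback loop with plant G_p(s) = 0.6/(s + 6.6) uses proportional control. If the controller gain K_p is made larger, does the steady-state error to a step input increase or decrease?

decrease

e_ss = 1/(1 + K_p·G_p(0)); a larger K_p raises the denominator, so e_ss decreases.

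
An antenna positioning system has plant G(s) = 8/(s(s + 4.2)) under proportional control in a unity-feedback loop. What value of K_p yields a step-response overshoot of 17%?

K_p = 2.28

From %OS = 100·exp(−πζ/√(1−ζ²)) = 17%, ζ = −ln(0.17)/√(π²+ln²(0.17)) = 0.4913.
Characteristic equation s² + 4.2s + 8K_p = 0 gives ζ = 4.2/(2√(8K_p)).
Setting ζ = 0.4913: √(8K_p) = 4.2/(2·0.4913) = 4.275, so K_p = 18.27/8 = 2.28.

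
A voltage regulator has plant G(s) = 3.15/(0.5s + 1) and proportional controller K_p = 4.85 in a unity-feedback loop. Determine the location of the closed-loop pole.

Closed loop: T(s) = K_p·G/(1+K_p·G) = 15.28/(0.5s + 1 + 15.28), with pole at s = −(1 + 15.28)/0.5 = −32.55.

s = -32.55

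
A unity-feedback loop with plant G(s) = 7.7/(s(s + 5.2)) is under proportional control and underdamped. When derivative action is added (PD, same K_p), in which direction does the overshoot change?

decrease

With PD the characteristic equation becomes s² + (a + K·K_d)s + K·K_p = 0; the damping term grows, ζ rises, overshoot falls.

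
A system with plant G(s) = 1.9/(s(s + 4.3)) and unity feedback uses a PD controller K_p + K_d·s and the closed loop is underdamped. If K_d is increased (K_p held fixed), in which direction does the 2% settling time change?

Characteristic equation s² + (4.3 + 1.9K_d)s + 1.9K_p = 0: raising K_d increases ζω_n = (4.3+1.9K_d)/2 while the loop stays underdamped, so T_s ≈ 4/(ζω_n) decreases.

decrease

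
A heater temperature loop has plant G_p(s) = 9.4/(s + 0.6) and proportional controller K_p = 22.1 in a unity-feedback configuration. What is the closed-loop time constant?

τ = 0.0048 s

Closed-loop transfer function: T(s) = K_p·G_p(s)/(1 + K_p·G_p(s)) = 207.7/(s + 0.6 + 207.7) = 207.7/(s + 208.3).
Time constant τ = 1/208.3 = 0.0048 s.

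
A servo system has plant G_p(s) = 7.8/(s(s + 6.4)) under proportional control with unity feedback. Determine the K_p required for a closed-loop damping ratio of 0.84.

K_p = 1.86

Closed-loop characteristic equation: s² + 6.4s + K_p·7.8 = 0.
So ω_n = √(7.8K_p) and 2ζω_n = 6.4, giving ζ = 6.4/(2√(7.8K_p)).
Setting ζ = 0.84: √(7.8K_p) = 6.4/(2·0.84) = 3.81, so K_p = 14.51/7.8 = 1.86.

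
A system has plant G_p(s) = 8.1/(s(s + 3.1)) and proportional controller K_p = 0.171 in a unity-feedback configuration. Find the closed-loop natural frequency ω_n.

ω_n = 1.18 rad/s

The closed-loop denominator is s(s+3.1) + 0.171·8.1 = s² + 3.1s + 1.385.
So ω_n² = 1.385 ⇒ ω_n = 1.177 rad/s, and ζ = 3.1/(2ω_n) = 1.32.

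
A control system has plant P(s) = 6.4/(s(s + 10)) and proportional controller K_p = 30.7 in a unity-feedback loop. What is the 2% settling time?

The closed-loop denominator s² + 10s + 196.5 gives ω_n = √196.5 = 14.02 and ζ = 10/(2ω_n) = 0.3567.
2% settling time T_s ≈ 4/(ζω_n) = 4/5 = 0.8 s.

T_s ≈ 0.8 s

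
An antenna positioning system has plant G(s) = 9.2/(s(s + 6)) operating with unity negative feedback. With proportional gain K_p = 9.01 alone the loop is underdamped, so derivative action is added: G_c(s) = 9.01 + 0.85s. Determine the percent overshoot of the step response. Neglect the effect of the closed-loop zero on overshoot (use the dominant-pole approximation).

2.57%

Forward path: (9.01 + 0.85s)·9.2/(s(s+6)). The closed-loop characteristic equation is s² + (6 + 9.2·0.85)s + 9.2·9.01 = 0.
That is s² + 13.82s + 82.89 = 0, so ω_n = 9.105 rad/s and ζ = 13.82/(2·9.105) = 0.759.
%OS = 100·exp(−πζ/√(1−ζ²)) = 2.57%.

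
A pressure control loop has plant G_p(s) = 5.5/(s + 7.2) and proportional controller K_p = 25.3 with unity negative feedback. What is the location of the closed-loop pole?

Closed-loop transfer function: T(s) = K_p·G_p(s)/(1 + K_p·G_p(s)) = 139.2/(s + 7.2 + 139.2) = 139.2/(s + 146.3).
The closed-loop pole is at s = −146.3.

s = -146.3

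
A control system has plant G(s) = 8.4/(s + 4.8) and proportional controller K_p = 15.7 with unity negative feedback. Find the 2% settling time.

Closed-loop transfer function: T(s) = K_p·G(s)/(1 + K_p·G(s)) = 131.9/(s + 4.8 + 131.9) = 131.9/(s + 136.7).
Time constant τ = 1/136.7 = 0.007316 s, so the 2% settling time is about 4τ = 0.0293 s.

T_s ≈ 0.0293 s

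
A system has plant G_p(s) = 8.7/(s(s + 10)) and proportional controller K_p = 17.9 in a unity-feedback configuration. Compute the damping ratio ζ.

ζ = 0.401

With unity feedback the closed-loop characteristic equation is s² + 10s + 17.9·8.7 = s² + 10s + 155.7 = 0.
Matching s² + 2ζω_n s + ω_n²: ω_n = √155.7 = 12.48 rad/s and 2ζω_n = 10, so ζ = 10/(2·12.48) = 0.401.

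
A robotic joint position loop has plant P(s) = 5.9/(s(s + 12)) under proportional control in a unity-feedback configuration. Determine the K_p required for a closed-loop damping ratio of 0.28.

Closed-loop characteristic equation: s² + 12s + K_p·5.9 = 0.
So ω_n = √(5.9K_p) and 2ζω_n = 12, giving ζ = 12/(2√(5.9K_p)).
Setting ζ = 0.28: √(5.9K_p) = 12/(2·0.28) = 21.43, so K_p = 459.2/5.9 = 77.8.

K_p = 77.8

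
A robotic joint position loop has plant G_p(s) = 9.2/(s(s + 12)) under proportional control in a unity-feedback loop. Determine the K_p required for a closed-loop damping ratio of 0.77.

Closed-loop characteristic equation: s² + 12s + K_p·9.2 = 0.
So ω_n = √(9.2K_p) and 2ζω_n = 12, giving ζ = 12/(2√(9.2K_p)).
Setting ζ = 0.77: √(9.2K_p) = 12/(2·0.77) = 7.792, so K_p = 60.72/9.2 = 6.6.

K_p = 6.6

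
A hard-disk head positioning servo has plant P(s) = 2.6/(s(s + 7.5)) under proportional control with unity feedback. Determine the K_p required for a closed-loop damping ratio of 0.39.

Closed-loop characteristic equation: s² + 7.5s + K_p·2.6 = 0.
So ω_n = √(2.6K_p) and 2ζω_n = 7.5, giving ζ = 7.5/(2√(2.6K_p)).
Setting ζ = 0.39: √(2.6K_p) = 7.5/(2·0.39) = 9.615, so K_p = 92.46/2.6 = 35.6.

K_p = 35.6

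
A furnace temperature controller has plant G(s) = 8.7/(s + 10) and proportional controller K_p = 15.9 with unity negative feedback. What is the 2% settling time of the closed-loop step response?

Closed-loop transfer function: T(s) = K_p·G(s)/(1 + K_p·G(s)) = 138.3/(s + 10 + 138.3) = 138.3/(s + 148.3).
Time constant τ = 1/148.3 = 0.006742 s, so the 2% settling time is about 4τ = 0.027 s.

T_s ≈ 0.027 s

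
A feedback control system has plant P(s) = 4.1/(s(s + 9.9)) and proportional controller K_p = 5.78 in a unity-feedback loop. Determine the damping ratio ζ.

1 + K_p·P(s) = 0 gives s² + 9.9s + 23.7 = 0.
So ω_n² = 23.7 ⇒ ω_n = 4.868 rad/s, and ζ = 9.9/(2ω_n) = 1.02.

ζ = 1.02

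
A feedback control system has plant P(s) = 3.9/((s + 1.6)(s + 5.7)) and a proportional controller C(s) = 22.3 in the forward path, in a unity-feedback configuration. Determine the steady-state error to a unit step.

0.0949

The loop is type 0. Static position error constant K_pos = C(0)·P(0) = 22.3·0.4276 = 9.536.
Steady-state error to a unit step: e_ss = 1/(1+K_pos) = 1/10.54 = 0.0949.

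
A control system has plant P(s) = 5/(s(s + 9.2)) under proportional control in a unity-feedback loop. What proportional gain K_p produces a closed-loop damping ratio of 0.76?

Closed-loop characteristic equation: s² + 9.2s + K_p·5 = 0.
So ω_n = √(5K_p) and 2ζω_n = 9.2, giving ζ = 9.2/(2√(5K_p)).
Setting ζ = 0.76: √(5K_p) = 9.2/(2·0.76) = 6.053, so K_p = 36.63/5 = 7.33.

K_p = 7.33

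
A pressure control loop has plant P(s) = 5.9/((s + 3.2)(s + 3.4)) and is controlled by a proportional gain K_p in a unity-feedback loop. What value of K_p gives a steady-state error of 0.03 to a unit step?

K_p = 59.6

Steady-state error for a unit step on this type-0 loop is 1/(1 + K_p·P(0)).
P(0) = 0.5423. Require 1/(1 + K_p·0.5423) = 0.03, so 1 + 0.5423·K_p = 33.33.
K_p = (33.33 − 1)/0.5423 = 59.6.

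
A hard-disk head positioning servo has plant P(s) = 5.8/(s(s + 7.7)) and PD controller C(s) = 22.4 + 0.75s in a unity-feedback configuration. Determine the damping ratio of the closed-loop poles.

Forward path: (22.4 + 0.75s)·5.8/(s(s+7.7)). The closed-loop characteristic equation is s² + (7.7 + 5.8·0.75)s + 5.8·22.4 = 0.
That is s² + 12.05s + 129.9 = 0, so ω_n = 11.4 rad/s and ζ = 12.05/(2·11.4) = 0.5286.

ζ = 0.529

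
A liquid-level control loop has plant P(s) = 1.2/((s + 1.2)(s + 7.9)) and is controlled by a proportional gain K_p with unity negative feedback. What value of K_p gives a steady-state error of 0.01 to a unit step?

K_p = 782

The loop is type 0, so e_ss(step) = 1/(1 + K_pos) with K_pos = K_p·P(0).
P(0) = 0.1266. Require 1/(1 + K_p·0.1266) = 0.01, so 1 + 0.1266·K_p = 100.
K_p = (100 − 1)/0.1266 = 782.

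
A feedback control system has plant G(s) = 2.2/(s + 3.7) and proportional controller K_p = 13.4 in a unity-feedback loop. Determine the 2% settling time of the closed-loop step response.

Closed-loop transfer function: T(s) = K_p·G(s)/(1 + K_p·G(s)) = 29.48/(s + 3.7 + 29.48) = 29.48/(s + 33.18).
Time constant τ = 1/33.18 = 0.03014 s, so the 2% settling time is about 4τ = 0.121 s.

T_s ≈ 0.121 s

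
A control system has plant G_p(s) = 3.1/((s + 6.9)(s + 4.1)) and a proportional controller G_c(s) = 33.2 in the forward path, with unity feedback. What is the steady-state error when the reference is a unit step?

The loop is type 0. Static position error constant K_pos = G_c(0)·G_p(0) = 33.2·0.1096 = 3.638.
Steady-state error to a unit step: e_ss = 1/(1+K_pos) = 1/4.638 = 0.216.

0.216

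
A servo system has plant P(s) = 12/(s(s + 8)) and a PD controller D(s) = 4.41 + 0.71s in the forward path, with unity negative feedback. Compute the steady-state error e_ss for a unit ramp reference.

The loop has one pole at the origin (type 1). Velocity error constant K_v = lim_{s→0} s·D(s)P(s) = 4.41·12/8 = 6.615.
Steady-state error to a unit ramp: e_ss = 1/K_v = 0.151.

0.151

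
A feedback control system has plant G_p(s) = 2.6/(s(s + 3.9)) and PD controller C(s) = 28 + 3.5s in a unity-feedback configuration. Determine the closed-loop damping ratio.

ζ = 0.762

Forward path: (28 + 3.5s)·2.6/(s(s+3.9)). The closed-loop characteristic equation is s² + (3.9 + 2.6·3.5)s + 2.6·28 = 0.
That is s² + 13s + 72.8 = 0, so ω_n = 8.532 rad/s and ζ = 13/(2·8.532) = 0.7618.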